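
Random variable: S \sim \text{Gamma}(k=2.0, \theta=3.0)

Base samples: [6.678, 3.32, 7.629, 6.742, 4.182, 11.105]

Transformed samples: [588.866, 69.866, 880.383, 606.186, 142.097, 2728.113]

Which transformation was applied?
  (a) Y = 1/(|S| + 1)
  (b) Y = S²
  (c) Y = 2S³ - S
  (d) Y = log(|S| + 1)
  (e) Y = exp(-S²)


Checking option (c) Y = 2S³ - S:
  S = 6.678 -> Y = 588.866 ✓
  S = 3.32 -> Y = 69.866 ✓
  S = 7.629 -> Y = 880.383 ✓
All samples match this transformation.

(c) 2S³ - S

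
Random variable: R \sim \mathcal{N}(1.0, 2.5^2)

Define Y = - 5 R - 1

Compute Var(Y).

For Y = aR + b: Var(Y) = a² * Var(R)
Var(R) = 2.5^2 = 6.25
Var(Y) = (-5)² * 6.25 = 25 * 6.25 = 156.25

156.25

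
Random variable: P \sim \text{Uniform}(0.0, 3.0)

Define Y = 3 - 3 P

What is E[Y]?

For Y = -3P + 3:
E[Y] = -3 * E[P] + 3
E[P] = (0 + 3)/2 = 1.5
E[Y] = -3 * 1.5 + 3 = -1.5

-1.5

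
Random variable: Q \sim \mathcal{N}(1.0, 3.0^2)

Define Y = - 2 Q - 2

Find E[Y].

For Y = -2Q - 2:
E[Y] = -2 * E[Q] - 2
E[Q] = 1.0 = 1
E[Y] = -2 * 1 - 2 = -4

-4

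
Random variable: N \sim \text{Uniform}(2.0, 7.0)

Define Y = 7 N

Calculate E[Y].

For Y = 7N:
E[Y] = 7 * E[N]
E[N] = (2 + 7)/2 = 4.5
E[Y] = 7 * 4.5 = 31.5

31.5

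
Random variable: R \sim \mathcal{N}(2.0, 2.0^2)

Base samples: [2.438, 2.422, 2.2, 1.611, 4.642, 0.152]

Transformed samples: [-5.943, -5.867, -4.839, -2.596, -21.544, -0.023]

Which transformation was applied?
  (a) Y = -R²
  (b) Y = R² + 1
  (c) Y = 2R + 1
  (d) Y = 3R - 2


Checking option (a) Y = -R²:
  R = 2.438 -> Y = -5.943 ✓
  R = 2.422 -> Y = -5.867 ✓
  R = 2.2 -> Y = -4.839 ✓
All samples match this transformation.

(a) -R²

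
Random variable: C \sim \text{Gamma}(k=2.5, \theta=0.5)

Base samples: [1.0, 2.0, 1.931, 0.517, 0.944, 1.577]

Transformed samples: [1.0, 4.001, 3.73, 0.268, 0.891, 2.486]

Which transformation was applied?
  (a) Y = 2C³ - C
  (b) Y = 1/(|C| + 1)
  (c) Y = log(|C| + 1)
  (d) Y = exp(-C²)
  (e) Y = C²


Checking option (e) Y = C²:
  C = 1.0 -> Y = 1.0 ✓
  C = 2.0 -> Y = 4.001 ✓
  C = 1.931 -> Y = 3.73 ✓
All samples match this transformation.

(e) C²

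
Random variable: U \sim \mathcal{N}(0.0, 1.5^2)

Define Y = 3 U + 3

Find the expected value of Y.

For Y = 3U + 3:
E[Y] = 3 * E[U] + 3
E[U] = 0.0 = 0
E[Y] = 3 * 0 + 3 = 3

3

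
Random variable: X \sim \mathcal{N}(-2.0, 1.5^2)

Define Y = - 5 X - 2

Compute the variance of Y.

For Y = aX + b: Var(Y) = a² * Var(X)
Var(X) = 1.5^2 = 2.25
Var(Y) = (-5)² * 2.25 = 25 * 2.25 = 56.25

56.25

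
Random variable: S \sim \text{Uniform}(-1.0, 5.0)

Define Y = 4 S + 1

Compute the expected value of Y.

For Y = 4S + 1:
E[Y] = 4 * E[S] + 1
E[S] = (-1 + 5)/2 = 2
E[Y] = 4 * 2 + 1 = 9

9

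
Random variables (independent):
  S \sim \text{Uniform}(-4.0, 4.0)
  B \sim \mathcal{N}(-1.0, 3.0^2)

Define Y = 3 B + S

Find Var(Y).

For independent RVs: Var(aX + bY) = a²Var(X) + b²Var(Y)
Var(S) = 5.3333333
Var(B) = 9
Var(Y) = 1²*5.3333333 + 3²*9
= 1*5.3333333 + 9*9 = 86.333333

86.333333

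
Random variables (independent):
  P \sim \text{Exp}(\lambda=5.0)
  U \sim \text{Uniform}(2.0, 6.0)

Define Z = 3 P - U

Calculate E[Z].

E[Z] = 3*E[P] - 1*E[U]
E[P] = 0.2
E[U] = 4
E[Z] = 3*0.2 - 1*4 = -3.4

-3.4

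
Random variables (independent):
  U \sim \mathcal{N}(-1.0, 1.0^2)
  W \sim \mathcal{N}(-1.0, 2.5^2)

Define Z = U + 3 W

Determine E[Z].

E[Z] = 1*E[U] + 3*E[W]
E[U] = -1
E[W] = -1
E[Z] = 1*(-1) + 3*(-1) = -4

-4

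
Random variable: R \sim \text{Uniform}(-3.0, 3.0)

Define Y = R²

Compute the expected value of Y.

E[R²] = Var(R) + (E[R])² = 3 + 0 = 3

3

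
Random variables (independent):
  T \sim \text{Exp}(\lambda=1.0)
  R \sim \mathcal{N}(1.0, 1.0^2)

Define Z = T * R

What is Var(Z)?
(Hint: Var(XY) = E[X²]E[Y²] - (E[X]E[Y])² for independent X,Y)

Var(XY) = E[X²]E[Y²] - (E[X]E[Y])²
E[T] = 1, Var(T) = 1
E[R] = 1, Var(R) = 1
E[T²] = 1 + 1² = 2
E[R²] = 1 + 1² = 2
Var(Z) = 2*2 - (1*1)²
= 4 - 1 = 3

3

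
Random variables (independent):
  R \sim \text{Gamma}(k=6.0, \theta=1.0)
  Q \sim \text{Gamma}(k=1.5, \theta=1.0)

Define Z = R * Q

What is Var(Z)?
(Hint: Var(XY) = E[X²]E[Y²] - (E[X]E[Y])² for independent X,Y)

Var(XY) = E[X²]E[Y²] - (E[X]E[Y])²
E[R] = 6, Var(R) = 6
E[Q] = 1.5, Var(Q) = 1.5
E[R²] = 6 + 6² = 42
E[Q²] = 1.5 + 1.5² = 3.75
Var(Z) = 42*3.75 - (6*1.5)²
= 157.5 - 81 = 76.5

76.5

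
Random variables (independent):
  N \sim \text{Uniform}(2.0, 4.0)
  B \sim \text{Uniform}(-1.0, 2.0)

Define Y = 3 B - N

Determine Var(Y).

For independent RVs: Var(aX + bY) = a²Var(X) + b²Var(Y)
Var(N) = 0.33333333
Var(B) = 0.75
Var(Y) = (-1)²*0.33333333 + 3²*0.75
= 1*0.33333333 + 9*0.75 = 7.0833333

7.0833333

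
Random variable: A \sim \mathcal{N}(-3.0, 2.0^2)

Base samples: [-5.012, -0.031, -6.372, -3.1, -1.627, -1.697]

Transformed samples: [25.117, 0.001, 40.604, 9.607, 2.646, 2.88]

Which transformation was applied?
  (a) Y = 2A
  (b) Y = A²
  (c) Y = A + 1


Checking option (b) Y = A²:
  A = -5.012 -> Y = 25.117 ✓
  A = -0.031 -> Y = 0.001 ✓
  A = -6.372 -> Y = 40.604 ✓
All samples match this transformation.

(b) A²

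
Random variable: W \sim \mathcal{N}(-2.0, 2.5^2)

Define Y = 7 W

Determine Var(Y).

For Y = aW + b: Var(Y) = a² * Var(W)
Var(W) = 2.5^2 = 6.25
Var(Y) = 7² * 6.25 = 49 * 6.25 = 306.25

306.25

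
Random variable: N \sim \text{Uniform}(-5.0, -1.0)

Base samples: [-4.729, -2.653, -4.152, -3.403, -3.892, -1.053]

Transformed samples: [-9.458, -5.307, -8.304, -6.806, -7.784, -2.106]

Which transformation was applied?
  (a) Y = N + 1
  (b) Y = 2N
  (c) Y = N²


Checking option (b) Y = 2N:
  N = -4.729 -> Y = -9.458 ✓
  N = -2.653 -> Y = -5.307 ✓
  N = -4.152 -> Y = -8.304 ✓
All samples match this transformation.

(b) 2N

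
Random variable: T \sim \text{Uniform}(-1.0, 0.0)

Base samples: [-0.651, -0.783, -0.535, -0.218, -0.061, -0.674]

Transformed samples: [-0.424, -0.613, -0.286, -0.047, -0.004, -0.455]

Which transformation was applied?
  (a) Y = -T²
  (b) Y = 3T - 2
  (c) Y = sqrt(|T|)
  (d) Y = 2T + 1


Checking option (a) Y = -T²:
  T = -0.651 -> Y = -0.424 ✓
  T = -0.783 -> Y = -0.613 ✓
  T = -0.535 -> Y = -0.286 ✓
All samples match this transformation.

(a) -T²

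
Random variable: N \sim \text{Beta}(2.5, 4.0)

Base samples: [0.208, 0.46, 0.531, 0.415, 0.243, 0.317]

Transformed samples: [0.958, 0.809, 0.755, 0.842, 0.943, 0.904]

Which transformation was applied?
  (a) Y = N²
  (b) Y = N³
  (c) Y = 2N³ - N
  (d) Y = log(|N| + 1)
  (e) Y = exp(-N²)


Checking option (e) Y = exp(-N²):
  N = 0.208 -> Y = 0.958 ✓
  N = 0.46 -> Y = 0.809 ✓
  N = 0.531 -> Y = 0.755 ✓
All samples match this transformation.

(e) exp(-N²)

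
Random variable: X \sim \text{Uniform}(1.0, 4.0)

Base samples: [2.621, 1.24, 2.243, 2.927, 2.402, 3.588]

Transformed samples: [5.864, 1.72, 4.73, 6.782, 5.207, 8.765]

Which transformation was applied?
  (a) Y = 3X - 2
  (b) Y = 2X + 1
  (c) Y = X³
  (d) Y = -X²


Checking option (a) Y = 3X - 2:
  X = 2.621 -> Y = 5.864 ✓
  X = 1.24 -> Y = 1.72 ✓
  X = 2.243 -> Y = 4.73 ✓
All samples match this transformation.

(a) 3X - 2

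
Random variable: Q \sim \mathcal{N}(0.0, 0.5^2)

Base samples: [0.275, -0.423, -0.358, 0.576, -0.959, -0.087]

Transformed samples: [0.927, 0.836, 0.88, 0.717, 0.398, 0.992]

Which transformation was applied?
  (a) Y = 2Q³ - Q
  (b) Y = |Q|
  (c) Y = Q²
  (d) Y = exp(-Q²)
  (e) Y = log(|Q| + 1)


Checking option (d) Y = exp(-Q²):
  Q = 0.275 -> Y = 0.927 ✓
  Q = -0.423 -> Y = 0.836 ✓
  Q = -0.358 -> Y = 0.88 ✓
All samples match this transformation.

(d) exp(-Q²)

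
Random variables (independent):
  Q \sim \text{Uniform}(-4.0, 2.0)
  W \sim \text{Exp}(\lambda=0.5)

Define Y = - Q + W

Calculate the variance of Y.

For independent RVs: Var(aX + bY) = a²Var(X) + b²Var(Y)
Var(Q) = 3
Var(W) = 4
Var(Y) = (-1)²*3 + 1²*4
= 1*3 + 1*4 = 7

7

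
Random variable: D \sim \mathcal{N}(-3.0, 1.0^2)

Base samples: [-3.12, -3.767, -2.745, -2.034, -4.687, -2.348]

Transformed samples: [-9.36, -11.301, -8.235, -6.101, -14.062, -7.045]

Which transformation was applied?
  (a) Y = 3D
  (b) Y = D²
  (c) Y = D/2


Checking option (a) Y = 3D:
  D = -3.12 -> Y = -9.36 ✓
  D = -3.767 -> Y = -11.301 ✓
  D = -2.745 -> Y = -8.235 ✓
All samples match this transformation.

(a) 3D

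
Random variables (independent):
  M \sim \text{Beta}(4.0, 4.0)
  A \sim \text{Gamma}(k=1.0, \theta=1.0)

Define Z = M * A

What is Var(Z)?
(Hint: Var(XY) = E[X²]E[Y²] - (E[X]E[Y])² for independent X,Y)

Var(XY) = E[X²]E[Y²] - (E[X]E[Y])²
E[M] = 0.5, Var(M) = 0.027777778
E[A] = 1, Var(A) = 1
E[M²] = 0.027777778 + 0.5² = 0.27777778
E[A²] = 1 + 1² = 2
Var(Z) = 0.27777778*2 - (0.5*1)²
= 0.55555556 - 0.25 = 0.30555556

0.30555556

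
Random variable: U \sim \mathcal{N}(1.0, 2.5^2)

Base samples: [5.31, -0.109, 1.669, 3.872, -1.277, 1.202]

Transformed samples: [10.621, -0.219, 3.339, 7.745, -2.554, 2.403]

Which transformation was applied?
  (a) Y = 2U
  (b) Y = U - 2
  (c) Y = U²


Checking option (a) Y = 2U:
  U = 5.31 -> Y = 10.621 ✓
  U = -0.109 -> Y = -0.219 ✓
  U = 1.669 -> Y = 3.339 ✓
All samples match this transformation.

(a) 2U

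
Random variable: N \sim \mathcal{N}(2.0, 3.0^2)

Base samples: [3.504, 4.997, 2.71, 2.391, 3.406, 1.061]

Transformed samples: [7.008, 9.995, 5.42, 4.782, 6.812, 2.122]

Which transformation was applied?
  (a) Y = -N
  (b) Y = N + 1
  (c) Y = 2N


Checking option (c) Y = 2N:
  N = 3.504 -> Y = 7.008 ✓
  N = 4.997 -> Y = 9.995 ✓
  N = 2.71 -> Y = 5.42 ✓
All samples match this transformation.

(c) 2N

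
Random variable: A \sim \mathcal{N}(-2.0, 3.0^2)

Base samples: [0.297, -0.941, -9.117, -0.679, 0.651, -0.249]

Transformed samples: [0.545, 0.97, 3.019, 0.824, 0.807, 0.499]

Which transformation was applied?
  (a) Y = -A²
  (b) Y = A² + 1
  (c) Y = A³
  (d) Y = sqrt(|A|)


Checking option (d) Y = sqrt(|A|):
  A = 0.297 -> Y = 0.545 ✓
  A = -0.941 -> Y = 0.97 ✓
  A = -9.117 -> Y = 3.019 ✓
All samples match this transformation.

(d) sqrt(|A|)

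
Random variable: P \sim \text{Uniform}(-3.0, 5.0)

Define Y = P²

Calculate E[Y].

Using E[X²] = Var(X) + (E[X])²:
E[P] = 1
Var(P) = (5 + 3)^2/12 = 5.3333333
E[P²] = 5.3333333 + 1² = 5.3333333 + 1 = 6.3333333

6.3333333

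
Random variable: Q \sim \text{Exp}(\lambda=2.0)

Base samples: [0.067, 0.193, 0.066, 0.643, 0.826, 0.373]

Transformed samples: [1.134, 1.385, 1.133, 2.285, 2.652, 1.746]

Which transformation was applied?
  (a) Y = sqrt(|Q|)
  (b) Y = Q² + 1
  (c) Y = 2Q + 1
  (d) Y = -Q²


Checking option (c) Y = 2Q + 1:
  Q = 0.067 -> Y = 1.134 ✓
  Q = 0.193 -> Y = 1.385 ✓
  Q = 0.066 -> Y = 1.133 ✓
All samples match this transformation.

(c) 2Q + 1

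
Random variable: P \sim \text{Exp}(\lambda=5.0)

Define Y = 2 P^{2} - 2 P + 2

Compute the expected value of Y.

E[Y] = 2*E[P²] - 2*E[P] + 2
E[P] = 0.2
E[P²] = Var(P) + (E[P])² = 0.04 + 0.04 = 0.08
E[Y] = 2*0.08 - 2*0.2 + 2 = 1.76

1.76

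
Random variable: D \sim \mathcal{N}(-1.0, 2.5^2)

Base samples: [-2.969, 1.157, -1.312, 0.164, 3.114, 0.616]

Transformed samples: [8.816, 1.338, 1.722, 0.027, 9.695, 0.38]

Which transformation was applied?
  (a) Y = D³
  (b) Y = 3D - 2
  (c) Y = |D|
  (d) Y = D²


Checking option (d) Y = D²:
  D = -2.969 -> Y = 8.816 ✓
  D = 1.157 -> Y = 1.338 ✓
  D = -1.312 -> Y = 1.722 ✓
All samples match this transformation.

(d) D²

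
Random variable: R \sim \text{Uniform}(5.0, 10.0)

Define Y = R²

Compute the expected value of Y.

Using E[X²] = Var(X) + (E[X])²:
E[R] = 7.5
Var(R) = (10 - 5)^2/12 = 2.0833333
E[R²] = 2.0833333 + 7.5² = 2.0833333 + 56.25 = 58.333333

58.333333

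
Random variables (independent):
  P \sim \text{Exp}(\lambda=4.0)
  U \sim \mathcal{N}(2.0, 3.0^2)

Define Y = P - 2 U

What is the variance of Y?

For independent RVs: Var(aX + bY) = a²Var(X) + b²Var(Y)
Var(P) = 0.0625
Var(U) = 9
Var(Y) = 1²*0.0625 + (-2)²*9
= 1*0.0625 + 4*9 = 36.0625

36.0625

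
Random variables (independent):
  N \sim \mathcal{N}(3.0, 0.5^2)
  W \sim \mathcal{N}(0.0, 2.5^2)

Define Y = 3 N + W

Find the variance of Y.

For independent RVs: Var(aX + bY) = a²Var(X) + b²Var(Y)
Var(N) = 0.25
Var(W) = 6.25
Var(Y) = 3²*0.25 + 1²*6.25
= 9*0.25 + 1*6.25 = 8.5

8.5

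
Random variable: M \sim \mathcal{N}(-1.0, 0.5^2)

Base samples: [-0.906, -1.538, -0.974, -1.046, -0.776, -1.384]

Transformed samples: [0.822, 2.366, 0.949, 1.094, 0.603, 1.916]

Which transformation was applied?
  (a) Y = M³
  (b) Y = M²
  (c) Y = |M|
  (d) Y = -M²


Checking option (b) Y = M²:
  M = -0.906 -> Y = 0.822 ✓
  M = -1.538 -> Y = 2.366 ✓
  M = -0.974 -> Y = 0.949 ✓
All samples match this transformation.

(b) M²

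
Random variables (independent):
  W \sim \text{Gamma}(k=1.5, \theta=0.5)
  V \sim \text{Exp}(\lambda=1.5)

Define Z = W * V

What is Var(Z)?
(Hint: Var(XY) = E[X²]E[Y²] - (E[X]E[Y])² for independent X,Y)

Var(XY) = E[X²]E[Y²] - (E[X]E[Y])²
E[W] = 0.75, Var(W) = 0.375
E[V] = 0.66666667, Var(V) = 0.44444444
E[W²] = 0.375 + 0.75² = 0.9375
E[V²] = 0.44444444 + 0.66666667² = 0.88888889
Var(Z) = 0.9375*0.88888889 - (0.75*0.66666667)²
= 0.83333333 - 0.25 = 0.58333333

0.58333333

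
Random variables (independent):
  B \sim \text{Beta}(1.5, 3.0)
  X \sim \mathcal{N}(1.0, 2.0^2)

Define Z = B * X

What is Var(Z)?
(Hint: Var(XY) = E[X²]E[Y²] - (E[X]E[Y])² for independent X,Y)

Var(XY) = E[X²]E[Y²] - (E[X]E[Y])²
E[B] = 0.33333333, Var(B) = 0.04040404
E[X] = 1, Var(X) = 4
E[B²] = 0.04040404 + 0.33333333² = 0.15151515
E[X²] = 4 + 1² = 5
Var(Z) = 0.15151515*5 - (0.33333333*1)²
= 0.75757576 - 0.11111111 = 0.64646465

0.64646465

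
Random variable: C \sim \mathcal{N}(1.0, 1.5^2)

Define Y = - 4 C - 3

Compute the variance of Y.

For Y = aC + b: Var(Y) = a² * Var(C)
Var(C) = 1.5^2 = 2.25
Var(Y) = (-4)² * 2.25 = 16 * 2.25 = 36

36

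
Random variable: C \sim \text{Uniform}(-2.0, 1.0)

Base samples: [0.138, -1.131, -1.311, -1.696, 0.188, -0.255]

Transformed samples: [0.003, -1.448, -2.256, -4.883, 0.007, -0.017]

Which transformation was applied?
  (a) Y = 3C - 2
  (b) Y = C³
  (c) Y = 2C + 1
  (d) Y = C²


Checking option (b) Y = C³:
  C = 0.138 -> Y = 0.003 ✓
  C = -1.131 -> Y = -1.448 ✓
  C = -1.311 -> Y = -2.256 ✓
All samples match this transformation.

(b) C³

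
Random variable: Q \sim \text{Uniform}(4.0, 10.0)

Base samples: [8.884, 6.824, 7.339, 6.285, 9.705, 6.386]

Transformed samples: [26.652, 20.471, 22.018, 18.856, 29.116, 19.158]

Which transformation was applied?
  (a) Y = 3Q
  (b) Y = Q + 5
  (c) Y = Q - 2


Checking option (a) Y = 3Q:
  Q = 8.884 -> Y = 26.652 ✓
  Q = 6.824 -> Y = 20.471 ✓
  Q = 7.339 -> Y = 22.018 ✓
All samples match this transformation.

(a) 3Q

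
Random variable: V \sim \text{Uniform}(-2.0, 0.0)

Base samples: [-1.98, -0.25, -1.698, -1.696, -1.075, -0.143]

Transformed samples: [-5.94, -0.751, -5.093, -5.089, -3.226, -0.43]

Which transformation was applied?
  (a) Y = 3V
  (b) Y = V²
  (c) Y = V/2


Checking option (a) Y = 3V:
  V = -1.98 -> Y = -5.94 ✓
  V = -0.25 -> Y = -0.751 ✓
  V = -1.698 -> Y = -5.093 ✓
All samples match this transformation.

(a) 3V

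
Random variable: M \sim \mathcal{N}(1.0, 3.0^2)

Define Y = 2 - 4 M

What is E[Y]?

For Y = -4M + 2:
E[Y] = -4 * E[M] + 2
E[M] = 1.0 = 1
E[Y] = -4 * 1 + 2 = -2

-2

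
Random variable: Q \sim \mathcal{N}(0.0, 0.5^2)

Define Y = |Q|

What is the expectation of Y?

For X ~ N(0, 0.5²), E[|X|] = sigma * sqrt(2/pi)
= 0.5 * sqrt(2/pi) = 0.39894228

0.39894228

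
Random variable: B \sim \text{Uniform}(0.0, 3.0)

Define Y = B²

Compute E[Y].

E[B²] = Var(B) + (E[B])² = 0.75 + 2.25 = 3

3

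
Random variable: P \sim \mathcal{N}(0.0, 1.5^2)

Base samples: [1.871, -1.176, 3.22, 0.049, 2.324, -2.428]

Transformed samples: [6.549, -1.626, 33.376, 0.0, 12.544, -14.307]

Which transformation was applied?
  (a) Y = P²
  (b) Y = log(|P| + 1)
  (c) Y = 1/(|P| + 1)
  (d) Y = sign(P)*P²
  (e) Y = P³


Checking option (e) Y = P³:
  P = 1.871 -> Y = 6.549 ✓
  P = -1.176 -> Y = -1.626 ✓
  P = 3.22 -> Y = 33.376 ✓
All samples match this transformation.

(e) P³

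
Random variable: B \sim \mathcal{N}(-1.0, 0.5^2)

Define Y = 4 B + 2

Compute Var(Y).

For Y = aB + b: Var(Y) = a² * Var(B)
Var(B) = 0.5^2 = 0.25
Var(Y) = 4² * 0.25 = 16 * 0.25 = 4

4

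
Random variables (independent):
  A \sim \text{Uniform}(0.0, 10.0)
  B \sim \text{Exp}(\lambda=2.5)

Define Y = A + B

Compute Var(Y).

For independent RVs: Var(aX + bY) = a²Var(X) + b²Var(Y)
Var(A) = 8.3333333
Var(B) = 0.16
Var(Y) = 1²*8.3333333 + 1²*0.16
= 1*8.3333333 + 1*0.16 = 8.4933333

8.4933333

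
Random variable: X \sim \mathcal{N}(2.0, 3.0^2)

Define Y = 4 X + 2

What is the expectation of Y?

For Y = 4X + 2:
E[Y] = 4 * E[X] + 2
E[X] = 2.0 = 2
E[Y] = 4 * 2 + 2 = 10

10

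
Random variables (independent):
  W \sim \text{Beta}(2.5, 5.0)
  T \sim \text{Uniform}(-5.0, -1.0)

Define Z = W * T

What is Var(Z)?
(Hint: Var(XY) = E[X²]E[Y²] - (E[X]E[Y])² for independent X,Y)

Var(XY) = E[X²]E[Y²] - (E[X]E[Y])²
E[W] = 0.33333333, Var(W) = 0.026143791
E[T] = -3, Var(T) = 1.3333333
E[W²] = 0.026143791 + 0.33333333² = 0.1372549
E[T²] = 1.3333333 + (-3)² = 10.333333
Var(Z) = 0.1372549*10.333333 - (0.33333333*(-3))²
= 1.4183007 - 1 = 0.41830065

0.41830065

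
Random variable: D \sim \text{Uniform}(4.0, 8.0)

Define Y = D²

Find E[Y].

E[D²] = Var(D) + (E[D])² = 1.3333333 + 36 = 37.333333

37.333333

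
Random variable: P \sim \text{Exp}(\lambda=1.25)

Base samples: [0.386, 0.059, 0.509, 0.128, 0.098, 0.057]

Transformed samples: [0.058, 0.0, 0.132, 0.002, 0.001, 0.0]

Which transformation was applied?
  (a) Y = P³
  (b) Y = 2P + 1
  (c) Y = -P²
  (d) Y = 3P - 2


Checking option (a) Y = P³:
  P = 0.386 -> Y = 0.058 ✓
  P = 0.059 -> Y = 0.0 ✓
  P = 0.509 -> Y = 0.132 ✓
All samples match this transformation.

(a) P³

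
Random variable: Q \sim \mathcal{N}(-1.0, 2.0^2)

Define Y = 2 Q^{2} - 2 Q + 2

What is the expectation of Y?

E[Y] = 2*E[Q²] - 2*E[Q] + 2
E[Q] = -1
E[Q²] = Var(Q) + (E[Q])² = 4 + 1 = 5
E[Y] = 2*5 - 2*(-1) + 2 = 14

14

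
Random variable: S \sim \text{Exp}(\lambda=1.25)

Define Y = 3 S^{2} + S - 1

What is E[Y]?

E[Y] = 3*E[S²] + 1*E[S] - 1
E[S] = 0.8
E[S²] = Var(S) + (E[S])² = 0.64 + 0.64 = 1.28
E[Y] = 3*1.28 + 1*0.8 - 1 = 3.64

3.64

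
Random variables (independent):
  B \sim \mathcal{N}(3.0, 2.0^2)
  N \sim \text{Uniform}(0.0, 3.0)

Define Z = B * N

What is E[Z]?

For independent RVs: E[XY] = E[X]*E[Y]
E[B] = 3
E[N] = 1.5
E[Z] = 3 * 1.5 = 4.5

4.5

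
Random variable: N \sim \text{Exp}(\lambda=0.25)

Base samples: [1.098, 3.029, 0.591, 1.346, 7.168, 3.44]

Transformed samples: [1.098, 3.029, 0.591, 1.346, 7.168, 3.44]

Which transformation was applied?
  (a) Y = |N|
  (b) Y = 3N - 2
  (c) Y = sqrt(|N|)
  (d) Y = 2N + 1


Checking option (a) Y = |N|:
  N = 1.098 -> Y = 1.098 ✓
  N = 3.029 -> Y = 3.029 ✓
  N = 0.591 -> Y = 0.591 ✓
All samples match this transformation.

(a) |N|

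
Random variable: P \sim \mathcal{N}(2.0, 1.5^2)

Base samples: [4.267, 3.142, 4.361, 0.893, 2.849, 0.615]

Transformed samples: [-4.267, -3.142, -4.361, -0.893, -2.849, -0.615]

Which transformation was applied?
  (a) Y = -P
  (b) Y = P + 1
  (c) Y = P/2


Checking option (a) Y = -P:
  P = 4.267 -> Y = -4.267 ✓
  P = 3.142 -> Y = -3.142 ✓
  P = 4.361 -> Y = -4.361 ✓
All samples match this transformation.

(a) -P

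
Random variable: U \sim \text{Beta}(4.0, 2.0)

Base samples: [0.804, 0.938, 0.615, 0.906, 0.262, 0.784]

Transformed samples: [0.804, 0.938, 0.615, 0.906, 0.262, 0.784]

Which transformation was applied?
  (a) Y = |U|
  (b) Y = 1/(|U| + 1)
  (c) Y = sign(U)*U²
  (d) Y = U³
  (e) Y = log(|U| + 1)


Checking option (a) Y = |U|:
  U = 0.804 -> Y = 0.804 ✓
  U = 0.938 -> Y = 0.938 ✓
  U = 0.615 -> Y = 0.615 ✓
All samples match this transformation.

(a) |U|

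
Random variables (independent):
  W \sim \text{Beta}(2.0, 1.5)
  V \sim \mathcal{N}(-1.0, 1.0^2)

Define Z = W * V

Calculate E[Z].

For independent RVs: E[XY] = E[X]*E[Y]
E[W] = 0.57142857
E[V] = -1
E[Z] = 0.57142857 * (-1) = -0.57142857

-0.57142857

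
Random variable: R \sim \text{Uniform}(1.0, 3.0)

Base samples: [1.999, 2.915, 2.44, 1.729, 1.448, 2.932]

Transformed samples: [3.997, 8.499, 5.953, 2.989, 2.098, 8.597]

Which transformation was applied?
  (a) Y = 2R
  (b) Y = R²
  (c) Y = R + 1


Checking option (b) Y = R²:
  R = 1.999 -> Y = 3.997 ✓
  R = 2.915 -> Y = 8.499 ✓
  R = 2.44 -> Y = 5.953 ✓
All samples match this transformation.

(b) R²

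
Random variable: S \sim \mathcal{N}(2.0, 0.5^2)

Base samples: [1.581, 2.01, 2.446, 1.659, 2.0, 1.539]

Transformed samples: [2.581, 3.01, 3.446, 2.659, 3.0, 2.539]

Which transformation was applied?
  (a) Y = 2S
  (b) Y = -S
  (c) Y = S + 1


Checking option (c) Y = S + 1:
  S = 1.581 -> Y = 2.581 ✓
  S = 2.01 -> Y = 3.01 ✓
  S = 2.446 -> Y = 3.446 ✓
All samples match this transformation.

(c) S + 1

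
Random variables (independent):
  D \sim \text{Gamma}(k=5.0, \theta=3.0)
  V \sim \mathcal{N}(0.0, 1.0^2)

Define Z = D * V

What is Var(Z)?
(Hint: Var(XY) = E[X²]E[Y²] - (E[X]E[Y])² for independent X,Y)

Var(XY) = E[X²]E[Y²] - (E[X]E[Y])²
E[D] = 15, Var(D) = 45
E[V] = 0, Var(V) = 1
E[D²] = 45 + 15² = 270
E[V²] = 1 + 0² = 1
Var(Z) = 270*1 - (15*0)²
= 270 - 0 = 270

270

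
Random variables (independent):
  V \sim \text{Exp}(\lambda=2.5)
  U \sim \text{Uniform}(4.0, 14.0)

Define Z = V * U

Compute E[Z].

For independent RVs: E[XY] = E[X]*E[Y]
E[V] = 0.4
E[U] = 9
E[Z] = 0.4 * 9 = 3.6

3.6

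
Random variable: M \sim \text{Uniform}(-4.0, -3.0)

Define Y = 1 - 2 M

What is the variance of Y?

For Y = aM + b: Var(Y) = a² * Var(M)
Var(M) = (-3 + 4)^2/12 = 0.083333333
Var(Y) = (-2)² * 0.083333333 = 4 * 0.083333333 = 0.33333333

0.33333333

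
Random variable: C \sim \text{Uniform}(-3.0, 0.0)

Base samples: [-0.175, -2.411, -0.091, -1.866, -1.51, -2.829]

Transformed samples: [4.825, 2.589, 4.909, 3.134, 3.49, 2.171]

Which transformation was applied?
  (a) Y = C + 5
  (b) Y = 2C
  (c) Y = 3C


Checking option (a) Y = C + 5:
  C = -0.175 -> Y = 4.825 ✓
  C = -2.411 -> Y = 2.589 ✓
  C = -0.091 -> Y = 4.909 ✓
All samples match this transformation.

(a) C + 5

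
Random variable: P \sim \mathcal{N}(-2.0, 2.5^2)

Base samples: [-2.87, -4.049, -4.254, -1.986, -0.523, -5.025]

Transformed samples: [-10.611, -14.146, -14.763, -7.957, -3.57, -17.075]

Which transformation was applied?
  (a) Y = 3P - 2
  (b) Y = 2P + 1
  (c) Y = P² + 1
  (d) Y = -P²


Checking option (a) Y = 3P - 2:
  P = -2.87 -> Y = -10.611 ✓
  P = -4.049 -> Y = -14.146 ✓
  P = -4.254 -> Y = -14.763 ✓
All samples match this transformation.

(a) 3P - 2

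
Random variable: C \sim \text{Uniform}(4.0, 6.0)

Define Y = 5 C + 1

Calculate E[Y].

For Y = 5C + 1:
E[Y] = 5 * E[C] + 1
E[C] = (4 + 6)/2 = 5
E[Y] = 5 * 5 + 1 = 26

26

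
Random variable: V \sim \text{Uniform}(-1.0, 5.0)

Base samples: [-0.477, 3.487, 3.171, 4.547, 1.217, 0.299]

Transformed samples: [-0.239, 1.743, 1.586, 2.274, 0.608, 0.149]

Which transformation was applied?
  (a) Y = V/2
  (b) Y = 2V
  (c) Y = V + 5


Checking option (a) Y = V/2:
  V = -0.477 -> Y = -0.239 ✓
  V = 3.487 -> Y = 1.743 ✓
  V = 3.171 -> Y = 1.586 ✓
All samples match this transformation.

(a) V/2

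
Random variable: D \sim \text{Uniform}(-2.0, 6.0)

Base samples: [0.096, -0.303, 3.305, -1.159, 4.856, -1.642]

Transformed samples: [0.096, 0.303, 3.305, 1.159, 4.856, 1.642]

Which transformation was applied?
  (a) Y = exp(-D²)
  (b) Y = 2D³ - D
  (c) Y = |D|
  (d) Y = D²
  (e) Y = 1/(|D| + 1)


Checking option (c) Y = |D|:
  D = 0.096 -> Y = 0.096 ✓
  D = -0.303 -> Y = 0.303 ✓
  D = 3.305 -> Y = 3.305 ✓
All samples match this transformation.

(c) |D|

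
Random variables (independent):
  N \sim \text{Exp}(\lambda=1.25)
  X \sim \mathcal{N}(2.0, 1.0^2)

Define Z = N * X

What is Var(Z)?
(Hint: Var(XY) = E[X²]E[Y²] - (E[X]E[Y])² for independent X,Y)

Var(XY) = E[X²]E[Y²] - (E[X]E[Y])²
E[N] = 0.8, Var(N) = 0.64
E[X] = 2, Var(X) = 1
E[N²] = 0.64 + 0.8² = 1.28
E[X²] = 1 + 2² = 5
Var(Z) = 1.28*5 - (0.8*2)²
= 6.4 - 2.56 = 3.84

3.84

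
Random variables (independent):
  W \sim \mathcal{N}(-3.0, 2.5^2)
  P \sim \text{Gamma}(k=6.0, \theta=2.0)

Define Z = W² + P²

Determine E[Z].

E[Z] = E[W²] + E[P²]
E[W²] = Var(W) + E[W]² = 6.25 + 9 = 15.25
E[P²] = Var(P) + E[P]² = 24 + 144 = 168
E[Z] = 15.25 + 168 = 183.25

183.25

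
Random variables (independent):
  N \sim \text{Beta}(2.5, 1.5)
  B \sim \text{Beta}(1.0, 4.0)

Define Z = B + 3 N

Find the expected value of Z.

E[Z] = 3*E[N] + 1*E[B]
E[N] = 0.625
E[B] = 0.2
E[Z] = 3*0.625 + 1*0.2 = 2.075

2.075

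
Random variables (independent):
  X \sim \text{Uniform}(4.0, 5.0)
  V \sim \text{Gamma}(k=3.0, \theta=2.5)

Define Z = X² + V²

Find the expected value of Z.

E[Z] = E[X²] + E[V²]
E[X²] = Var(X) + E[X]² = 0.083333333 + 20.25 = 20.333333
E[V²] = Var(V) + E[V]² = 18.75 + 56.25 = 75
E[Z] = 20.333333 + 75 = 95.333333

95.333333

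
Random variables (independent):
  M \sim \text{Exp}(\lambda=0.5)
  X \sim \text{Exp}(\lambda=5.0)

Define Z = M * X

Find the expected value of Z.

For independent RVs: E[XY] = E[X]*E[Y]
E[M] = 2
E[X] = 0.2
E[Z] = 2 * 0.2 = 0.4

0.4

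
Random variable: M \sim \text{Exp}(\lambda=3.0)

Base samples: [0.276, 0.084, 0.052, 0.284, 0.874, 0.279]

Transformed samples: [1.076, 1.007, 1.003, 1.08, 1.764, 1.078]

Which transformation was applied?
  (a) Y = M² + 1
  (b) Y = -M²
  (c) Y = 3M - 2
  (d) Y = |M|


Checking option (a) Y = M² + 1:
  M = 0.276 -> Y = 1.076 ✓
  M = 0.084 -> Y = 1.007 ✓
  M = 0.052 -> Y = 1.003 ✓
All samples match this transformation.

(a) M² + 1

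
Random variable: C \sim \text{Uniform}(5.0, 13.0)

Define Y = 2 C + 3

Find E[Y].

For Y = 2C + 3:
E[Y] = 2 * E[C] + 3
E[C] = (5 + 13)/2 = 9
E[Y] = 2 * 9 + 3 = 21

21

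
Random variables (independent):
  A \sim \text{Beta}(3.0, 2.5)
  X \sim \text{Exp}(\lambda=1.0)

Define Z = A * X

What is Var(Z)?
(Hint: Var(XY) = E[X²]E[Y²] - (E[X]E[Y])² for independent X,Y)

Var(XY) = E[X²]E[Y²] - (E[X]E[Y])²
E[A] = 0.54545455, Var(A) = 0.038143675
E[X] = 1, Var(X) = 1
E[A²] = 0.038143675 + 0.54545455² = 0.33566434
E[X²] = 1 + 1² = 2
Var(Z) = 0.33566434*2 - (0.54545455*1)²
= 0.67132867 - 0.29752066 = 0.37380801

0.37380801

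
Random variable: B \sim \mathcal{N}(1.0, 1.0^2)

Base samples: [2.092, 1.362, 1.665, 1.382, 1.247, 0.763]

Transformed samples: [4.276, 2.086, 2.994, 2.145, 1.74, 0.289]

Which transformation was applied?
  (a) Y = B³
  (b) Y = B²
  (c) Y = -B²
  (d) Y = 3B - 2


Checking option (d) Y = 3B - 2:
  B = 2.092 -> Y = 4.276 ✓
  B = 1.362 -> Y = 2.086 ✓
  B = 1.665 -> Y = 2.994 ✓
All samples match this transformation.

(d) 3B - 2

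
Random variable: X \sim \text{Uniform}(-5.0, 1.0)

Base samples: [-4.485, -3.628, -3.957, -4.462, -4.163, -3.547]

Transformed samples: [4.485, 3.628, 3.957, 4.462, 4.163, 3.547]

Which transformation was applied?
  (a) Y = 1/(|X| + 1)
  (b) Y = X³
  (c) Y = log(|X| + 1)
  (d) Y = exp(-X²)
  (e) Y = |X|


Checking option (e) Y = |X|:
  X = -4.485 -> Y = 4.485 ✓
  X = -3.628 -> Y = 3.628 ✓
  X = -3.957 -> Y = 3.957 ✓
All samples match this transformation.

(e) |X|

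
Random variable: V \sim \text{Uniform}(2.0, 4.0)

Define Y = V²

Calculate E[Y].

Using E[X²] = Var(X) + (E[X])²:
E[V] = 3
Var(V) = (4 - 2)^2/12 = 0.33333333
E[V²] = 0.33333333 + 3² = 0.33333333 + 9 = 9.3333333

9.3333333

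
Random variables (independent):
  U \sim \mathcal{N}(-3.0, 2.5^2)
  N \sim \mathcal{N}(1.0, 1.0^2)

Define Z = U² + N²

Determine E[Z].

E[Z] = E[U²] + E[N²]
E[U²] = Var(U) + E[U]² = 6.25 + 9 = 15.25
E[N²] = Var(N) + E[N]² = 1 + 1 = 2
E[Z] = 15.25 + 2 = 17.25

17.25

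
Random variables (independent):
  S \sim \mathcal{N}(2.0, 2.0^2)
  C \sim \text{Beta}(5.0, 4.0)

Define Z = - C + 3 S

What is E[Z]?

E[Z] = 3*E[S] - 1*E[C]
E[S] = 2
E[C] = 0.55555556
E[Z] = 3*2 - 1*0.55555556 = 5.4444444

5.4444444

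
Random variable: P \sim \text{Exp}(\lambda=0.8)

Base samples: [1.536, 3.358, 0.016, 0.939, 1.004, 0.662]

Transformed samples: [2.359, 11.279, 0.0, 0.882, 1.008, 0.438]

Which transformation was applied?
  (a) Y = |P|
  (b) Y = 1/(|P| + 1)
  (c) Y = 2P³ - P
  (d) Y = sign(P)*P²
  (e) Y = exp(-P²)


Checking option (d) Y = sign(P)*P²:
  P = 1.536 -> Y = 2.359 ✓
  P = 3.358 -> Y = 11.279 ✓
  P = 0.016 -> Y = 0.0 ✓
All samples match this transformation.

(d) sign(P)*P²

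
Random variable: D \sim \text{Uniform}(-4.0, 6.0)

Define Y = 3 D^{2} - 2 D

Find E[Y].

E[Y] = 3*E[D²] - 2*E[D]
E[D] = 1
E[D²] = Var(D) + (E[D])² = 8.3333333 + 1 = 9.3333333
E[Y] = 3*9.3333333 - 2*1 = 26

26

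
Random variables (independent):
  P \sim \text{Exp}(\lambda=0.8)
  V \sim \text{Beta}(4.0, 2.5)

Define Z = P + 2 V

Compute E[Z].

E[Z] = 1*E[P] + 2*E[V]
E[P] = 1.25
E[V] = 0.61538462
E[Z] = 1*1.25 + 2*0.61538462 = 2.4807692

2.4807692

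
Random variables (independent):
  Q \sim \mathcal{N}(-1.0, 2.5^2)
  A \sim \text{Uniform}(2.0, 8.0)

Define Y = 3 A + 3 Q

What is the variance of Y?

For independent RVs: Var(aX + bY) = a²Var(X) + b²Var(Y)
Var(Q) = 6.25
Var(A) = 3
Var(Y) = 3²*6.25 + 3²*3
= 9*6.25 + 9*3 = 83.25

83.25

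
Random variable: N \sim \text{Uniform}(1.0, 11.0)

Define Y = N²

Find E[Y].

Using E[X²] = Var(X) + (E[X])²:
E[N] = 6
Var(N) = (11 - 1)^2/12 = 8.3333333
E[N²] = 8.3333333 + 6² = 8.3333333 + 36 = 44.333333

44.333333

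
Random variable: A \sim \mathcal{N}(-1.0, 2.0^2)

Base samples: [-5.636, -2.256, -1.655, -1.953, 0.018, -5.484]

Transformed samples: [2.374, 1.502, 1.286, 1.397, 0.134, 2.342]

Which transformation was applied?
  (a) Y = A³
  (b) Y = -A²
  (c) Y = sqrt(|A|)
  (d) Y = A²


Checking option (c) Y = sqrt(|A|):
  A = -5.636 -> Y = 2.374 ✓
  A = -2.256 -> Y = 1.502 ✓
  A = -1.655 -> Y = 1.286 ✓
All samples match this transformation.

(c) sqrt(|A|)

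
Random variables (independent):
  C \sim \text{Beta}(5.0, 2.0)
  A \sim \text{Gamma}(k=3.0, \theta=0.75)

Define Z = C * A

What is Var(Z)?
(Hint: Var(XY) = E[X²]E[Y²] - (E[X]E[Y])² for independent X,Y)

Var(XY) = E[X²]E[Y²] - (E[X]E[Y])²
E[C] = 0.71428571, Var(C) = 0.025510204
E[A] = 2.25, Var(A) = 1.6875
E[C²] = 0.025510204 + 0.71428571² = 0.53571429
E[A²] = 1.6875 + 2.25² = 6.75
Var(Z) = 0.53571429*6.75 - (0.71428571*2.25)²
= 3.6160714 - 2.5829082 = 1.0331633

1.0331633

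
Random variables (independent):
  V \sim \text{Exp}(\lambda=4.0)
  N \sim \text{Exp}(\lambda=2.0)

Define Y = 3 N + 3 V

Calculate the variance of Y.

For independent RVs: Var(aX + bY) = a²Var(X) + b²Var(Y)
Var(V) = 0.0625
Var(N) = 0.25
Var(Y) = 3²*0.0625 + 3²*0.25
= 9*0.0625 + 9*0.25 = 2.8125

2.8125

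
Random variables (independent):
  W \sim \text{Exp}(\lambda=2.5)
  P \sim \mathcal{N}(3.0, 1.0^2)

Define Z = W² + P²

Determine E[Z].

E[Z] = E[W²] + E[P²]
E[W²] = Var(W) + E[W]² = 0.16 + 0.16 = 0.32
E[P²] = Var(P) + E[P]² = 1 + 9 = 10
E[Z] = 0.32 + 10 = 10.32

10.32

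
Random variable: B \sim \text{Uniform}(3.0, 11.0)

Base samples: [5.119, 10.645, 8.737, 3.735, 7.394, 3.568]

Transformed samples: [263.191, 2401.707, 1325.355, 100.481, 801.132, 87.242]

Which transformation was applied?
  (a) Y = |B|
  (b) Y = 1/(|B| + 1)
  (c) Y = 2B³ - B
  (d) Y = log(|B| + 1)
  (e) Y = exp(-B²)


Checking option (c) Y = 2B³ - B:
  B = 5.119 -> Y = 263.191 ✓
  B = 10.645 -> Y = 2401.707 ✓
  B = 8.737 -> Y = 1325.355 ✓
All samples match this transformation.

(c) 2B³ - B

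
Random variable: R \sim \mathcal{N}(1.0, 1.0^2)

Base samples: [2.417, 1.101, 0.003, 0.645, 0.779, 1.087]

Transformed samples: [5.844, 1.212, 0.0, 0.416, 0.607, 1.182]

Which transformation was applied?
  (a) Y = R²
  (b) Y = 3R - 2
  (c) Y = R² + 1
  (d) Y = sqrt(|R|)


Checking option (a) Y = R²:
  R = 2.417 -> Y = 5.844 ✓
  R = 1.101 -> Y = 1.212 ✓
  R = 0.003 -> Y = 0.0 ✓
All samples match this transformation.

(a) R²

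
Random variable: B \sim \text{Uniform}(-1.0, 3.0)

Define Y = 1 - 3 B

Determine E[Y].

For Y = -3B + 1:
E[Y] = -3 * E[B] + 1
E[B] = (-1 + 3)/2 = 1
E[Y] = -3 * 1 + 1 = -2

-2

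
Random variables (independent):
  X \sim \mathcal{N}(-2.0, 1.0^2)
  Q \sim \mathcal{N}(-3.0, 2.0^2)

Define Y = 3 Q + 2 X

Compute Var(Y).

For independent RVs: Var(aX + bY) = a²Var(X) + b²Var(Y)
Var(X) = 1
Var(Q) = 4
Var(Y) = 2²*1 + 3²*4
= 4*1 + 9*4 = 40

40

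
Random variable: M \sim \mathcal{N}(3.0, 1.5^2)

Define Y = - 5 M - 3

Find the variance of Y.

For Y = aM + b: Var(Y) = a² * Var(M)
Var(M) = 1.5^2 = 2.25
Var(Y) = (-5)² * 2.25 = 25 * 2.25 = 56.25

56.25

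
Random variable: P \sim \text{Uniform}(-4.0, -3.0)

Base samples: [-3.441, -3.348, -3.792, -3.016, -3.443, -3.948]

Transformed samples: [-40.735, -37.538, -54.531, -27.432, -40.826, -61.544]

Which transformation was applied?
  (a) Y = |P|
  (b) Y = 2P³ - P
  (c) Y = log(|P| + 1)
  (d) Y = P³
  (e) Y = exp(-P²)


Checking option (d) Y = P³:
  P = -3.441 -> Y = -40.735 ✓
  P = -3.348 -> Y = -37.538 ✓
  P = -3.792 -> Y = -54.531 ✓
All samples match this transformation.

(d) P³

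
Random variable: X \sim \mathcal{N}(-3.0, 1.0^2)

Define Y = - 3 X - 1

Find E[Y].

For Y = -3X - 1:
E[Y] = -3 * E[X] - 1
E[X] = -3.0 = -3
E[Y] = -3 * (-3) - 1 = 8

8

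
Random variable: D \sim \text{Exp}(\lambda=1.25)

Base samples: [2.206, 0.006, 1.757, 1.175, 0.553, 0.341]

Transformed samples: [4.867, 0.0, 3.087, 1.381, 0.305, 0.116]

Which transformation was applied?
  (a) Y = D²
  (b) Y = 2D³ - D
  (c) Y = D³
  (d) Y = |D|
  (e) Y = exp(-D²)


Checking option (a) Y = D²:
  D = 2.206 -> Y = 4.867 ✓
  D = 0.006 -> Y = 0.0 ✓
  D = 1.757 -> Y = 3.087 ✓
All samples match this transformation.

(a) D²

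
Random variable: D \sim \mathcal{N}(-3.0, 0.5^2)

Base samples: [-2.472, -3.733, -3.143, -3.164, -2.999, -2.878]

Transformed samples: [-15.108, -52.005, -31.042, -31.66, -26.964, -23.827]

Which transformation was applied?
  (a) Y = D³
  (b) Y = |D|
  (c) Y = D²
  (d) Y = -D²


Checking option (a) Y = D³:
  D = -2.472 -> Y = -15.108 ✓
  D = -3.733 -> Y = -52.005 ✓
  D = -3.143 -> Y = -31.042 ✓
All samples match this transformation.

(a) D³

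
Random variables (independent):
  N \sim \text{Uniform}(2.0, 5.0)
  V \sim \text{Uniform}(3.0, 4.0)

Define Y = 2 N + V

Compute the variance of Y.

For independent RVs: Var(aX + bY) = a²Var(X) + b²Var(Y)
Var(N) = 0.75
Var(V) = 0.083333333
Var(Y) = 2²*0.75 + 1²*0.083333333
= 4*0.75 + 1*0.083333333 = 3.0833333

3.0833333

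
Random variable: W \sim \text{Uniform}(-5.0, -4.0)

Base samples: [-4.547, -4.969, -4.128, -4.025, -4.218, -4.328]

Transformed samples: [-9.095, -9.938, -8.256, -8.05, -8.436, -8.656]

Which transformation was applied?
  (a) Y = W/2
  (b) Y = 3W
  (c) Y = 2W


Checking option (c) Y = 2W:
  W = -4.547 -> Y = -9.095 ✓
  W = -4.969 -> Y = -9.938 ✓
  W = -4.128 -> Y = -8.256 ✓
All samples match this transformation.

(c) 2W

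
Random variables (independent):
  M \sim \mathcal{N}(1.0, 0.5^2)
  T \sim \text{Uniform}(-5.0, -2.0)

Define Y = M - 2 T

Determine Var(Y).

For independent RVs: Var(aX + bY) = a²Var(X) + b²Var(Y)
Var(M) = 0.25
Var(T) = 0.75
Var(Y) = 1²*0.25 + (-2)²*0.75
= 1*0.25 + 4*0.75 = 3.25

3.25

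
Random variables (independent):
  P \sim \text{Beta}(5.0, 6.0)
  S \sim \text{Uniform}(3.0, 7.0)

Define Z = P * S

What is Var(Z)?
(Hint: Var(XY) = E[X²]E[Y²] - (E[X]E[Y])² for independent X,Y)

Var(XY) = E[X²]E[Y²] - (E[X]E[Y])²
E[P] = 0.45454545, Var(P) = 0.020661157
E[S] = 5, Var(S) = 1.3333333
E[P²] = 0.020661157 + 0.45454545² = 0.22727273
E[S²] = 1.3333333 + 5² = 26.333333
Var(Z) = 0.22727273*26.333333 - (0.45454545*5)²
= 5.9848485 - 5.1652893 = 0.81955923

0.81955923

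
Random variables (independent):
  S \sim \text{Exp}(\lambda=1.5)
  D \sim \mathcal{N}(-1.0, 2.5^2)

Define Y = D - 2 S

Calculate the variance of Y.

For independent RVs: Var(aX + bY) = a²Var(X) + b²Var(Y)
Var(S) = 0.44444444
Var(D) = 6.25
Var(Y) = (-2)²*0.44444444 + 1²*6.25
= 4*0.44444444 + 1*6.25 = 8.0277778

8.0277778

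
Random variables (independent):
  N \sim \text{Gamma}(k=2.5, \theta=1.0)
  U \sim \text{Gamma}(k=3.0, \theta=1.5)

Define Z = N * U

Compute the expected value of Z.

For independent RVs: E[XY] = E[X]*E[Y]
E[N] = 2.5
E[U] = 4.5
E[Z] = 2.5 * 4.5 = 11.25

11.25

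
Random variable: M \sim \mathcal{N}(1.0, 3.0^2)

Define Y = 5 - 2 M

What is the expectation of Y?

For Y = -2M + 5:
E[Y] = -2 * E[M] + 5
E[M] = 1.0 = 1
E[Y] = -2 * 1 + 5 = 3

3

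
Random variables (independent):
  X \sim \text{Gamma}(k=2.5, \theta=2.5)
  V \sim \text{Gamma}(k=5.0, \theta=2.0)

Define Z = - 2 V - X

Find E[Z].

E[Z] = -1*E[X] - 2*E[V]
E[X] = 6.25
E[V] = 10
E[Z] = -1*6.25 - 2*10 = -26.25

-26.25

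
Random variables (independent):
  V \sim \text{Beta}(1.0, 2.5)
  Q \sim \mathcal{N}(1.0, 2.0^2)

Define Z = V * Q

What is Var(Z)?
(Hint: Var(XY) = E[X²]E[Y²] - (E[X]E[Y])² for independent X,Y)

Var(XY) = E[X²]E[Y²] - (E[X]E[Y])²
E[V] = 0.28571429, Var(V) = 0.045351474
E[Q] = 1, Var(Q) = 4
E[V²] = 0.045351474 + 0.28571429² = 0.12698413
E[Q²] = 4 + 1² = 5
Var(Z) = 0.12698413*5 - (0.28571429*1)²
= 0.63492063 - 0.081632653 = 0.55328798

0.55328798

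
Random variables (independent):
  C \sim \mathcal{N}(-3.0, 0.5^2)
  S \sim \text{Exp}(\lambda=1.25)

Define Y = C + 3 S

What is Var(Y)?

For independent RVs: Var(aX + bY) = a²Var(X) + b²Var(Y)
Var(C) = 0.25
Var(S) = 0.64
Var(Y) = 1²*0.25 + 3²*0.64
= 1*0.25 + 9*0.64 = 6.01

6.01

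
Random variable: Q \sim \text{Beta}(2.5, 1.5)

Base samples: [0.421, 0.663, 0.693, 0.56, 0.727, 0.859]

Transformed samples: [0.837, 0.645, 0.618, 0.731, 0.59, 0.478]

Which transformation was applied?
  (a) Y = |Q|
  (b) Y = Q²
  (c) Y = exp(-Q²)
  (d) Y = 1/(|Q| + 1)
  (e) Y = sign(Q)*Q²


Checking option (c) Y = exp(-Q²):
  Q = 0.421 -> Y = 0.837 ✓
  Q = 0.663 -> Y = 0.645 ✓
  Q = 0.693 -> Y = 0.618 ✓
All samples match this transformation.

(c) exp(-Q²)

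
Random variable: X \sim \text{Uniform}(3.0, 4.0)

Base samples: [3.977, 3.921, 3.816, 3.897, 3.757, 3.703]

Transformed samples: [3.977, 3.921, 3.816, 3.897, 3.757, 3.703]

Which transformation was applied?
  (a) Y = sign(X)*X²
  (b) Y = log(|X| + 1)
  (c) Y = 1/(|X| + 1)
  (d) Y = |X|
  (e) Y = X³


Checking option (d) Y = |X|:
  X = 3.977 -> Y = 3.977 ✓
  X = 3.921 -> Y = 3.921 ✓
  X = 3.816 -> Y = 3.816 ✓
All samples match this transformation.

(d) |X|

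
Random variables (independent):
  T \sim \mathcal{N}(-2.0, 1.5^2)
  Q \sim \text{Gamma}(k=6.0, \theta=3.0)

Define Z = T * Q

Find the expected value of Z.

For independent RVs: E[XY] = E[X]*E[Y]
E[T] = -2
E[Q] = 18
E[Z] = -2 * 18 = -36

-36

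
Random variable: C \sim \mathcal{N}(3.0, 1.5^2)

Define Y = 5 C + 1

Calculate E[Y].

For Y = 5C + 1:
E[Y] = 5 * E[C] + 1
E[C] = 3.0 = 3
E[Y] = 5 * 3 + 1 = 16

16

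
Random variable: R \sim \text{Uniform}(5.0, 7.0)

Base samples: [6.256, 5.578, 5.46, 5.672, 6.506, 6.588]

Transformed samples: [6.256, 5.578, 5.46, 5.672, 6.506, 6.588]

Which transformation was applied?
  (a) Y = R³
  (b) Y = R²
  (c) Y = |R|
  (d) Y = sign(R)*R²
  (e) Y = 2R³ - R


Checking option (c) Y = |R|:
  R = 6.256 -> Y = 6.256 ✓
  R = 5.578 -> Y = 5.578 ✓
  R = 5.46 -> Y = 5.46 ✓
All samples match this transformation.

(c) |R|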